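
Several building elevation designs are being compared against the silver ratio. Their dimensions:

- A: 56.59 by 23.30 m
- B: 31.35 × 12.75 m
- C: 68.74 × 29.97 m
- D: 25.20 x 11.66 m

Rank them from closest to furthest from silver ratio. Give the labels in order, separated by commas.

A, B, C, D

Ratios: A = 56.59 / 23.30 ≈ 2.429; B = 31.35 / 12.75 ≈ 2.459; C = 68.74 / 29.97 ≈ 2.294; D = 25.20 / 11.66 ≈ 2.161.
|Δ from 2.414|: A 0.015; B 0.045; C 0.120; D 0.253.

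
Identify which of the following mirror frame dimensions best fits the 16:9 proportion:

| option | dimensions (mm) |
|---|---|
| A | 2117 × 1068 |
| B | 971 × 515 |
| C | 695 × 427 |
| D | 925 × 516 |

D

Target 16:9 ≈ 1.778.
A: 1.982 (Δ0.204)  B: 1.885 (Δ0.107)  C: 1.628 (Δ0.150)  D: 1.793 (Δ0.015)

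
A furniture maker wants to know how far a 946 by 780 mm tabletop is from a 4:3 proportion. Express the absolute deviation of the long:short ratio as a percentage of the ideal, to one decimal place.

9.0%

Ratio = 946 / 780 ≈ 1.2128.
Ideal 4:3 ≈ 1.3333. |1.2128 − 1.3333| / 1.3333 ≈ 9.04% → 9.0%.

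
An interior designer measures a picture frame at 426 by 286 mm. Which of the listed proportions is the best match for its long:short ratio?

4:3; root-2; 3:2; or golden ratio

Ratio = 426 / 286 ≈ 1.490.
Distances: 4:3 1.333 (Δ 0.157); root-2 1.414 (Δ 0.076); 3:2 1.500 (Δ 0.010); golden ratio 1.618 (Δ 0.128).

3:2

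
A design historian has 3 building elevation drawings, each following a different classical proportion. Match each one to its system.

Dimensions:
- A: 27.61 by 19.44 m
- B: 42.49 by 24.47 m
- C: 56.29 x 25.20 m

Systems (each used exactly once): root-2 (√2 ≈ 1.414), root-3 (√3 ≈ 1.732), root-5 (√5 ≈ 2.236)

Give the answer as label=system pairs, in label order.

Ratios: A ≈ 1.420; B ≈ 1.736; C ≈ 2.234.
Targets: root-2 ≈ 1.414; root-3 ≈ 1.732; root-5 ≈ 2.236.

A=root-2, B=root-3, C=root-5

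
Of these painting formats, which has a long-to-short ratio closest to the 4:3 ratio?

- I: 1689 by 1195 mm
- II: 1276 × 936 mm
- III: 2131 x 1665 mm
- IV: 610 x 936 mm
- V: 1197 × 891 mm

V

Target 4:3 ≈ 1.333.
I: 1.413 (Δ0.080)  II: 1.363 (Δ0.030)  III: 1.280 (Δ0.053)  IV: 1.534 (Δ0.201)  V: 1.343 (Δ0.010)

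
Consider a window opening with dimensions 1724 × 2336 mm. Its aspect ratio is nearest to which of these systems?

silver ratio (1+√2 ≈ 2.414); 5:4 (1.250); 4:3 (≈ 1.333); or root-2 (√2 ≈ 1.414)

4:3

2336/1724 ≈ 1.355. Nearest candidates are 4:3 (1.333, off by 0.022) and root-2 (1.414, off by 0.059).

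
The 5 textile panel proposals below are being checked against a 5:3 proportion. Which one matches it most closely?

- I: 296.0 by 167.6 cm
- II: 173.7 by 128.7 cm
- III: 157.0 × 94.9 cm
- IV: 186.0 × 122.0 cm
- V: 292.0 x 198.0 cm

Ratios (long/short): I ≈ 1.766; II ≈ 1.350; III ≈ 1.654; IV ≈ 1.525; V ≈ 1.475.
5:3 ≈ 1.667; option III is nearest (Δ 0.013).

III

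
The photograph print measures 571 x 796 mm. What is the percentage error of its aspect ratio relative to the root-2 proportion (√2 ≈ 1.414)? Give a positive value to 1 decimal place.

1.4%

Ratio = 796 / 571 ≈ 1.3940.
Ideal root-2 ≈ 1.4142. |1.3940 − 1.4142| / 1.4142 ≈ 1.43% → 1.4%.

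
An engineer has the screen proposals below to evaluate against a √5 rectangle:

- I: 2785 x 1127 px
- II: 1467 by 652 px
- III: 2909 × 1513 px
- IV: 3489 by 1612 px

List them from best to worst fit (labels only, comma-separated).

I: 2785/1127 ≈ 2.471 → |2.471 − 2.236| = 0.235
II: 1467/652 ≈ 2.250 → |2.250 − 2.236| = 0.014
III: 2909/1513 ≈ 1.923 → |1.923 − 2.236| = 0.313
IV: 3489/1612 ≈ 2.164 → |2.164 − 2.236| = 0.072

II, IV, I, III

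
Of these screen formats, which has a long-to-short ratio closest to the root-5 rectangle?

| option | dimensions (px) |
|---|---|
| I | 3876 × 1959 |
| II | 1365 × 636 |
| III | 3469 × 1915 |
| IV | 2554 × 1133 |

Ratios (long/short): I ≈ 1.979; II ≈ 2.146; III ≈ 1.811; IV ≈ 2.254.
root-5 ≈ 2.236; option IV is nearest (Δ 0.018).

IV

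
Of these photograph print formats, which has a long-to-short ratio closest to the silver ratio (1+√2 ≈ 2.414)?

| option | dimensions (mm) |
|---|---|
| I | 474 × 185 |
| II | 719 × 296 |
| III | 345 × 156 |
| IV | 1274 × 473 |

Ratios (long/short): I ≈ 2.562; II ≈ 2.429; III ≈ 2.212; IV ≈ 2.693.
silver ratio ≈ 2.414; option II is nearest (Δ 0.015).

II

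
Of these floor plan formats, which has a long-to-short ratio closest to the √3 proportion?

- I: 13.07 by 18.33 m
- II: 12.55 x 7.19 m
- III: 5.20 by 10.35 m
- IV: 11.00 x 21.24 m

II

Ratios (long/short): I ≈ 1.402; II ≈ 1.745; III ≈ 1.990; IV ≈ 1.931.
root-3 ≈ 1.732; option II is nearest (Δ 0.013).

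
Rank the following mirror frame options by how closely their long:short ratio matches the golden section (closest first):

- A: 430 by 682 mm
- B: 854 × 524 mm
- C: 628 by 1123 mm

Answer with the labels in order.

B, A, C

Ratios: A = 682 / 430 ≈ 1.586; B = 854 / 524 ≈ 1.630; C = 1123 / 628 ≈ 1.788.
|Δ from 1.618|: A 0.032; B 0.012; C 0.170.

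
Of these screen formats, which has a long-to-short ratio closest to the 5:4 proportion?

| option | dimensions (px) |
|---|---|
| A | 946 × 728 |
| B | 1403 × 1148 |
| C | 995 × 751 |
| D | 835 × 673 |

Ratios (long/short): A ≈ 1.299; B ≈ 1.222; C ≈ 1.325; D ≈ 1.241.
5:4 ≈ 1.250; option D is nearest (Δ 0.009).

D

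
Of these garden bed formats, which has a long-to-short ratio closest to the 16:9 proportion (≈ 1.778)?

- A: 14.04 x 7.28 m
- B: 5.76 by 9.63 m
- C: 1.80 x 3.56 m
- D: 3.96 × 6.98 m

Ratios (long/short): A ≈ 1.929; B ≈ 1.672; C ≈ 1.978; D ≈ 1.763.
16:9 ≈ 1.778; option D is nearest (Δ 0.015).

D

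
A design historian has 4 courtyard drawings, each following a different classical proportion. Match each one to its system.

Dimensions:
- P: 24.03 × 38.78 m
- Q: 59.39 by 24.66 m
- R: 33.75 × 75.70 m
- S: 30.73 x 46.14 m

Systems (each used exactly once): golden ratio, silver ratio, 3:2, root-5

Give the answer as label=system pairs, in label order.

P=golden ratio, Q=silver ratio, R=root-5, S=3:2

Ratios: P ≈ 1.614; Q ≈ 2.408; R ≈ 2.243; S ≈ 1.501.
Targets: golden ratio ≈ 1.618; silver ratio ≈ 2.414; 3:2 ≈ 1.500; root-5 ≈ 2.236.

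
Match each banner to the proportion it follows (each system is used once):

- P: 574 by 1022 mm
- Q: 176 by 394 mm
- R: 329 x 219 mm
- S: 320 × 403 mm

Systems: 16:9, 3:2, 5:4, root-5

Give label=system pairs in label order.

P=16:9, Q=root-5, R=3:2, S=5:4

P = 1022/574 ≈ 1.780 → 16:9 (1.778)
Q = 394/176 ≈ 2.239 → root-5 (2.236)
R = 329/219 ≈ 1.502 → 3:2 (1.500)
S = 403/320 ≈ 1.259 → 5:4 (1.250)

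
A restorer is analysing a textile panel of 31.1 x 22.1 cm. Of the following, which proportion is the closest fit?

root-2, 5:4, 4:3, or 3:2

root-2

31.1/22.1 ≈ 1.407. Nearest candidates are root-2 (1.414, off by 0.007) and 4:3 (1.333, off by 0.074).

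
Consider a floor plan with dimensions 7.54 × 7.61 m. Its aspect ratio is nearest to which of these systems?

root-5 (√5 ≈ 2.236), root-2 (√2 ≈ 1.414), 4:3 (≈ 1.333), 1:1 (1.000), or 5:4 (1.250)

7.61/7.54 ≈ 1.009. Nearest candidates are 1:1 (1.000, off by 0.009) and 5:4 (1.250, off by 0.241).

1:1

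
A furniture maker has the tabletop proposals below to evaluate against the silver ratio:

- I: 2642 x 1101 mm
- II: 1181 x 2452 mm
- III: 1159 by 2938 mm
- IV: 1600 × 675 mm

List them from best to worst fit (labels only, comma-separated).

I: 2642/1101 ≈ 2.400 → |2.400 − 2.414| = 0.014
II: 2452/1181 ≈ 2.076 → |2.076 − 2.414| = 0.338
III: 2938/1159 ≈ 2.535 → |2.535 − 2.414| = 0.121
IV: 1600/675 ≈ 2.370 → |2.370 − 2.414| = 0.044

I, IV, III, II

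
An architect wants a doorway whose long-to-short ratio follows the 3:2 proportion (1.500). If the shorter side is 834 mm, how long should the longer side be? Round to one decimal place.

3:2 = 1.50000.
Longer side = 834 × 1.50000 ≈ 1251.000 → 1251.0 mm.

1251.0 mm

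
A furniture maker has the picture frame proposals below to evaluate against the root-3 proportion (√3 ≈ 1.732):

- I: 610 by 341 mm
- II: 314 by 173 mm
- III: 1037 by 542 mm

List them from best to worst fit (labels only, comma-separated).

I: 610/341 ≈ 1.789 → |1.789 − 1.732| = 0.057
II: 314/173 ≈ 1.815 → |1.815 − 1.732| = 0.083
III: 1037/542 ≈ 1.913 → |1.913 − 1.732| = 0.181

I, II, III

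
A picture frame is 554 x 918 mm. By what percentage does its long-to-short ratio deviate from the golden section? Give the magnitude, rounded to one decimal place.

2.4%

Ratio = 918 / 554 ≈ 1.6570.
Ideal golden ratio ≈ 1.6180. |1.6570 − 1.6180| / 1.6180 ≈ 2.41% → 2.4%.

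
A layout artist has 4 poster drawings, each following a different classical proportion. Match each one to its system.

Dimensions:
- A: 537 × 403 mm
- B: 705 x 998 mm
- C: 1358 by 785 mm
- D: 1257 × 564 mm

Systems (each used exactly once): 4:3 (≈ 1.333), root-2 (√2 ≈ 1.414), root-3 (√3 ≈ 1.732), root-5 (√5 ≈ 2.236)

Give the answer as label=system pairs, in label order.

A=4:3, B=root-2, C=root-3, D=root-5

A = 537/403 ≈ 1.333 → 4:3 (1.333)
B = 998/705 ≈ 1.416 → root-2 (1.414)
C = 1358/785 ≈ 1.730 → root-3 (1.732)
D = 1257/564 ≈ 2.229 → root-5 (2.236)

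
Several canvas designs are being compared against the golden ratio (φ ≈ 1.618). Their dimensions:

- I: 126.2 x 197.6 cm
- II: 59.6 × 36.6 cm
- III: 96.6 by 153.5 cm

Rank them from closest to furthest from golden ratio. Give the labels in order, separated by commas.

I: 197.6/126.2 ≈ 1.566 → |1.566 − 1.618| = 0.052
II: 59.6/36.6 ≈ 1.628 → |1.628 − 1.618| = 0.010
III: 153.5/96.6 ≈ 1.589 → |1.589 − 1.618| = 0.029

II, III, I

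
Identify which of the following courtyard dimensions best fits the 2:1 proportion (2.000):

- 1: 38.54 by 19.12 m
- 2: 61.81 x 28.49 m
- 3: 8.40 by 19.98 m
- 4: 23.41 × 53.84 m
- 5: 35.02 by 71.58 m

Target 2:1 ≈ 2.000.
1: 2.016 (Δ0.016)  2: 2.170 (Δ0.170)  3: 2.379 (Δ0.379)  4: 2.300 (Δ0.300)  5: 2.044 (Δ0.044)

1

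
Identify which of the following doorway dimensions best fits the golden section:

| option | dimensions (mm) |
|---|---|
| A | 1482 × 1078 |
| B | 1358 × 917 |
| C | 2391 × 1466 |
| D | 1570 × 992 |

Ratios (long/short): A ≈ 1.375; B ≈ 1.481; C ≈ 1.631; D ≈ 1.583.
golden ratio ≈ 1.618; option C is nearest (Δ 0.013).

C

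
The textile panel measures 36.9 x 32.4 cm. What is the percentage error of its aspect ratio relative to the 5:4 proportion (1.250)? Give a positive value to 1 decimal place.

Ratio = 36.9 / 32.4 ≈ 1.1389.
Ideal 5:4 = 1.2500. |1.1389 − 1.2500| / 1.2500 ≈ 8.89% → 8.9%.

8.9%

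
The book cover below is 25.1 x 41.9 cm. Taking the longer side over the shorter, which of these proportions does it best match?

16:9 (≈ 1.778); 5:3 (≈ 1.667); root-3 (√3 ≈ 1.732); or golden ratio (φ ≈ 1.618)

5:3

Ratio = 41.9 / 25.1 ≈ 1.669.
Distances: 16:9 1.778 (Δ 0.109); 5:3 1.667 (Δ 0.002); root-3 1.732 (Δ 0.063); golden ratio 1.618 (Δ 0.051).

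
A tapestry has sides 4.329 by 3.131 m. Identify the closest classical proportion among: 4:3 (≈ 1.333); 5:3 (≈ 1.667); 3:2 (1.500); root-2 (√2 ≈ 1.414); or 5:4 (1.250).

root-2

Ratio = 4.329 / 3.131 ≈ 1.383.
Distances: 4:3 1.333 (Δ 0.050); 5:3 1.667 (Δ 0.284); 3:2 1.500 (Δ 0.117); root-2 1.414 (Δ 0.031); 5:4 1.250 (Δ 0.133).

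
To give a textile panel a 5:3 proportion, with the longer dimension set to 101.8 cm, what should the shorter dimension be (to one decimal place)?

5:3 ≈ 1.66667.
Shorter side = 101.8 ÷ 1.66667 ≈ 61.080 → 61.1 cm.

61.1 cm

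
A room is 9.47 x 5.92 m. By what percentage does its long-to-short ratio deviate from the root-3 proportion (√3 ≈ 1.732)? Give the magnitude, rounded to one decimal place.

7.6%

Ratio = 9.47 / 5.92 ≈ 1.5997.
Ideal root-3 ≈ 1.7321. |1.5997 − 1.7321| / 1.7321 ≈ 7.64% → 7.6%.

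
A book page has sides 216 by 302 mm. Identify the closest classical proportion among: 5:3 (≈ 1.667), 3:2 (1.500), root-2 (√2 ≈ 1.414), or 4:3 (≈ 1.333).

root-2

302/216 ≈ 1.398. Nearest candidates are root-2 (1.414, off by 0.016) and 4:3 (1.333, off by 0.065).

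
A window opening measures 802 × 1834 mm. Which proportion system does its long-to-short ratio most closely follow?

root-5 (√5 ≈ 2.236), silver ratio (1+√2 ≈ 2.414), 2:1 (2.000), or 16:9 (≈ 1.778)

1834/802 ≈ 2.287. Nearest candidates are root-5 (2.236, off by 0.051) and silver ratio (2.414, off by 0.127).

root-5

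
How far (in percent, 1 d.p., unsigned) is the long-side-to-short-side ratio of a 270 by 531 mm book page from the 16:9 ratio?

Ratio = 531 / 270 ≈ 1.9667.
Ideal 16:9 ≈ 1.7778. |1.9667 − 1.7778| / 1.7778 ≈ 10.63% → 10.6%.

10.6%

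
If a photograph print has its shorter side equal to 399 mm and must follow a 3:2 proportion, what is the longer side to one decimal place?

598.5 mm

3:2 = 1.50000.
Longer side = 399 × 1.50000 ≈ 598.500 → 598.5 mm.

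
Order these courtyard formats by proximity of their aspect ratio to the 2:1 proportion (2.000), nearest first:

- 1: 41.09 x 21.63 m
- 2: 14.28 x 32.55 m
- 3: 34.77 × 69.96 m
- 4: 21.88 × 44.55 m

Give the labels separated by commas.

3, 4, 1, 2

1: 41.09/21.63 ≈ 1.900 → |1.900 − 2.000| = 0.100
2: 32.55/14.28 ≈ 2.279 → |2.279 − 2.000| = 0.279
3: 69.96/34.77 ≈ 2.012 → |2.012 − 2.000| = 0.012
4: 44.55/21.88 ≈ 2.036 → |2.036 − 2.000| = 0.036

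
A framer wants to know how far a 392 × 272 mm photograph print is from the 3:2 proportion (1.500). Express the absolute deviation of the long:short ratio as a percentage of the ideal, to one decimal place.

3.9%

Ratio = 392 / 272 ≈ 1.4412.
Ideal 3:2 = 1.5000. |1.4412 − 1.5000| / 1.5000 ≈ 3.92% → 3.9%.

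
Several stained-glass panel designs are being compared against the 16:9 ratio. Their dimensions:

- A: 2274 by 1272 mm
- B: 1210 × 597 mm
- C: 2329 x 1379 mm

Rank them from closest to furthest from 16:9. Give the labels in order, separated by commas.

A, C, B

A: 2274/1272 ≈ 1.788 → |1.788 − 1.778| = 0.010
B: 1210/597 ≈ 2.027 → |2.027 − 1.778| = 0.249
C: 2329/1379 ≈ 1.689 → |1.689 − 1.778| = 0.089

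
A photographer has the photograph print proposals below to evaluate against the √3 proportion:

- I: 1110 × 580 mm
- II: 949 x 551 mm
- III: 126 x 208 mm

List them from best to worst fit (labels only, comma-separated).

II, III, I

I: 1110/580 ≈ 1.914 → |1.914 − 1.732| = 0.182
II: 949/551 ≈ 1.722 → |1.722 − 1.732| = 0.010
III: 208/126 ≈ 1.651 → |1.651 − 1.732| = 0.081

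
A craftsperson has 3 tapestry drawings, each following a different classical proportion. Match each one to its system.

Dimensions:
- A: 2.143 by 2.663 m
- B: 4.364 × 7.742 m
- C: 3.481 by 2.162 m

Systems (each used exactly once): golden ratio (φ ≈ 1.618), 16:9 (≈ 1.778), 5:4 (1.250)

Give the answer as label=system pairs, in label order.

Ratios: A ≈ 1.243; B ≈ 1.774; C ≈ 1.610.
Targets: golden ratio ≈ 1.618; 16:9 ≈ 1.778; 5:4 ≈ 1.250.

A=5:4, B=16:9, C=golden ratio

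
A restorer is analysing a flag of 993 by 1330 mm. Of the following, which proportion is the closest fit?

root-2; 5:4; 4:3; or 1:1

4:3

1330/993 ≈ 1.339. Nearest candidates are 4:3 (1.333, off by 0.006) and root-2 (1.414, off by 0.075).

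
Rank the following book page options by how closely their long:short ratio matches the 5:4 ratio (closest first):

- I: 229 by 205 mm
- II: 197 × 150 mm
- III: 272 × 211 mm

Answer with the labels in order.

Ratios: I = 229 / 205 ≈ 1.117; II = 197 / 150 ≈ 1.313; III = 272 / 211 ≈ 1.289.
|Δ from 1.250|: I 0.133; II 0.063; III 0.039.

III, II, I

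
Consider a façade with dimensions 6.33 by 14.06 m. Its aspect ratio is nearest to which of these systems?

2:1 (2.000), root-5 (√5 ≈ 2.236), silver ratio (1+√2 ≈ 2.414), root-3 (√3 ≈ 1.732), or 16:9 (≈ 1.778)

root-5

14.06/6.33 ≈ 2.221. Nearest candidates are root-5 (2.236, off by 0.015) and silver ratio (2.414, off by 0.193).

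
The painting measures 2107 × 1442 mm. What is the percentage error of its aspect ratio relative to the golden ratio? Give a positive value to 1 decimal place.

Ratio = 2107 / 1442 ≈ 1.4612.
Ideal golden ratio ≈ 1.6180. |1.4612 − 1.6180| / 1.6180 ≈ 9.69% → 9.7%.

9.7%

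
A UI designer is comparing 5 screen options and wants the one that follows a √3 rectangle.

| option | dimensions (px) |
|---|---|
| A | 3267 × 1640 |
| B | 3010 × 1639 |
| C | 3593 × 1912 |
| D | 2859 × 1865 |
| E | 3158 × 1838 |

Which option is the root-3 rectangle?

Target root-3 ≈ 1.732.
A: 1.992 (Δ0.260)  B: 1.836 (Δ0.104)  C: 1.879 (Δ0.147)  D: 1.533 (Δ0.199)  E: 1.718 (Δ0.014)

E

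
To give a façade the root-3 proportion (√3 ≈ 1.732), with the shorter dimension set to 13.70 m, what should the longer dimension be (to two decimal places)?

root-3 ≈ 1.73205.
Longer side = 13.70 × 1.73205 ≈ 23.7291 → 23.73 m.

23.73 m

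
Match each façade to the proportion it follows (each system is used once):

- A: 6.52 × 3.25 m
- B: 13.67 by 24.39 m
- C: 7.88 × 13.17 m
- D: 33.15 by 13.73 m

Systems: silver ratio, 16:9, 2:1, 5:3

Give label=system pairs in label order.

A=2:1, B=16:9, C=5:3, D=silver ratio

Ratios: A ≈ 2.006; B ≈ 1.784; C ≈ 1.671; D ≈ 2.414.
Targets: silver ratio ≈ 2.414; 16:9 ≈ 1.778; 2:1 ≈ 2.000; 5:3 ≈ 1.667.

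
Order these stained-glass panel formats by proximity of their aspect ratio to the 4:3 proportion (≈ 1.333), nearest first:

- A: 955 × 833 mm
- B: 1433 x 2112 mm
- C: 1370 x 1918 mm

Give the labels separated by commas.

A: 955/833 ≈ 1.146 → |1.146 − 1.333| = 0.187
B: 2112/1433 ≈ 1.474 → |1.474 − 1.333| = 0.141
C: 1918/1370 ≈ 1.400 → |1.400 − 1.333| = 0.067

C, B, A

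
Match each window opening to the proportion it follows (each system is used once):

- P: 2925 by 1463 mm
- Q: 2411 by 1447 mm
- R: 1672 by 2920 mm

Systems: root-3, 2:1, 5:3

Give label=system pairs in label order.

P=2:1, Q=5:3, R=root-3

P = 2925/1463 ≈ 1.999 → 2:1 (2.000)
Q = 2411/1447 ≈ 1.666 → 5:3 (1.667)
R = 2920/1672 ≈ 1.746 → root-3 (1.732)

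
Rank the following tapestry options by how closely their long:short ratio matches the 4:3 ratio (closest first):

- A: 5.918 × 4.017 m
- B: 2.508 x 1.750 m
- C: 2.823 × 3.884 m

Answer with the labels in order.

A: 5.918/4.017 ≈ 1.473 → |1.473 − 1.333| = 0.140
B: 2.508/1.750 ≈ 1.433 → |1.433 − 1.333| = 0.100
C: 3.884/2.823 ≈ 1.376 → |1.376 − 1.333| = 0.043

C, B, A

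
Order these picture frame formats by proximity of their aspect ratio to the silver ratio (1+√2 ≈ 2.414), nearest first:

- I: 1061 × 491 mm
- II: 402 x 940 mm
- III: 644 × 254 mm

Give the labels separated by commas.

II, III, I

I: 1061/491 ≈ 2.161 → |2.161 − 2.414| = 0.253
II: 940/402 ≈ 2.338 → |2.338 − 2.414| = 0.076
III: 644/254 ≈ 2.535 → |2.535 − 2.414| = 0.121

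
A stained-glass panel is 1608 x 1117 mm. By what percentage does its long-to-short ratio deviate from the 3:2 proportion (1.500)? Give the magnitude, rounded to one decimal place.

Ratio = 1608 / 1117 ≈ 1.4396.
Ideal 3:2 = 1.5000. |1.4396 − 1.5000| / 1.5000 ≈ 4.03% → 4.0%.

4.0%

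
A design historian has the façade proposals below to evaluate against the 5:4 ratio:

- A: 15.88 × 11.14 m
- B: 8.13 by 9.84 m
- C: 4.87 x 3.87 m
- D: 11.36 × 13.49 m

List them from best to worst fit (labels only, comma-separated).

C, B, D, A

A: 15.88/11.14 ≈ 1.425 → |1.425 − 1.250| = 0.175
B: 9.84/8.13 ≈ 1.210 → |1.210 − 1.250| = 0.040
C: 4.87/3.87 ≈ 1.258 → |1.258 − 1.250| = 0.008
D: 13.49/11.36 ≈ 1.188 → |1.188 − 1.250| = 0.062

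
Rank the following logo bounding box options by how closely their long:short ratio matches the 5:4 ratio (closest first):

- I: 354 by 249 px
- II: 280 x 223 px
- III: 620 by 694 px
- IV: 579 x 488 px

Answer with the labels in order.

II, IV, III, I

Ratios: I = 354 / 249 ≈ 1.422; II = 280 / 223 ≈ 1.256; III = 694 / 620 ≈ 1.119; IV = 579 / 488 ≈ 1.186.
|Δ from 1.250|: I 0.172; II 0.006; III 0.131; IV 0.064.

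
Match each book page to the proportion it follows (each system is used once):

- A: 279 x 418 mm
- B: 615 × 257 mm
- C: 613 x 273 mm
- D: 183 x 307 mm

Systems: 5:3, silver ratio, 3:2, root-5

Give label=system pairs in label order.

Ratios: A ≈ 1.498; B ≈ 2.393; C ≈ 2.245; D ≈ 1.678.
Targets: 5:3 ≈ 1.667; silver ratio ≈ 2.414; 3:2 ≈ 1.500; root-5 ≈ 2.236.

A=3:2, B=silver ratio, C=root-5, D=5:3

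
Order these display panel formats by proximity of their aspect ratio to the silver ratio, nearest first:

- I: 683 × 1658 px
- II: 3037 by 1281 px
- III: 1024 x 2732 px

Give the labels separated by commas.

I: 1658/683 ≈ 2.428 → |2.428 − 2.414| = 0.014
II: 3037/1281 ≈ 2.371 → |2.371 − 2.414| = 0.043
III: 2732/1024 ≈ 2.668 → |2.668 − 2.414| = 0.254

I, II, III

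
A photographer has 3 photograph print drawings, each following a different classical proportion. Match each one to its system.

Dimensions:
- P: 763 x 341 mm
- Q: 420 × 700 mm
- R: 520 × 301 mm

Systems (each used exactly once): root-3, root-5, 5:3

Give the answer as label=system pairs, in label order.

P = 763/341 ≈ 2.238 → root-5 (2.236)
Q = 700/420 ≈ 1.667 → 5:3 (1.667)
R = 520/301 ≈ 1.728 → root-3 (1.732)

P=root-5, Q=5:3, R=root-3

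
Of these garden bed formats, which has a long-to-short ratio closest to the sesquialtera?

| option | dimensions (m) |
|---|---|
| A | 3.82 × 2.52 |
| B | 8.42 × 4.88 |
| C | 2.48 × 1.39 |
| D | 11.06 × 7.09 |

Target 3:2 ≈ 1.500.
A: 1.516 (Δ0.016)  B: 1.725 (Δ0.225)  C: 1.784 (Δ0.284)  D: 1.560 (Δ0.060)

A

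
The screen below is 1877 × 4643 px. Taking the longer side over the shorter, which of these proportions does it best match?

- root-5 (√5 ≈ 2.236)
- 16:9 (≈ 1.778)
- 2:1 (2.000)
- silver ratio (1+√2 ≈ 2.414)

silver ratio

4643/1877 ≈ 2.474. Nearest candidates are silver ratio (2.414, off by 0.060) and root-5 (2.236, off by 0.238).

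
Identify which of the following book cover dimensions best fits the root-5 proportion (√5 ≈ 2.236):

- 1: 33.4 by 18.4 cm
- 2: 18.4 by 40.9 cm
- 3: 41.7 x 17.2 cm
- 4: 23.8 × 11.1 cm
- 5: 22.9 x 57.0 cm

2

Ratios (long/short): 1 ≈ 1.815; 2 ≈ 2.223; 3 ≈ 2.424; 4 ≈ 2.144; 5 ≈ 2.489.
root-5 ≈ 2.236; option 2 is nearest (Δ 0.013).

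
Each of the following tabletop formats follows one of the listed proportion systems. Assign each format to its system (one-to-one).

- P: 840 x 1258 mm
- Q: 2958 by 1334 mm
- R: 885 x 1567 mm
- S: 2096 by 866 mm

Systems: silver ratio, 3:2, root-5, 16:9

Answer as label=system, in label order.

P = 1258/840 ≈ 1.498 → 3:2 (1.500)
Q = 2958/1334 ≈ 2.217 → root-5 (2.236)
R = 1567/885 ≈ 1.771 → 16:9 (1.778)
S = 2096/866 ≈ 2.420 → silver ratio (2.414)

P=3:2, Q=root-5, R=16:9, S=silver ratio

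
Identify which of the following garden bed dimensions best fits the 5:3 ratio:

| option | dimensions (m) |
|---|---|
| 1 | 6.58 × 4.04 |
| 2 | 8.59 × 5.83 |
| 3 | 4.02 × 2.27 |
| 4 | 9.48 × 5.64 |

4

Ratios (long/short): 1 ≈ 1.629; 2 ≈ 1.473; 3 ≈ 1.771; 4 ≈ 1.681.
5:3 ≈ 1.667; option 4 is nearest (Δ 0.014).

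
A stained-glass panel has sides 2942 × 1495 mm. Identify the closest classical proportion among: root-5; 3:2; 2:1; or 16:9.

2942/1495 ≈ 1.968. Nearest candidates are 2:1 (2.000, off by 0.032) and 16:9 (1.778, off by 0.190).

2:1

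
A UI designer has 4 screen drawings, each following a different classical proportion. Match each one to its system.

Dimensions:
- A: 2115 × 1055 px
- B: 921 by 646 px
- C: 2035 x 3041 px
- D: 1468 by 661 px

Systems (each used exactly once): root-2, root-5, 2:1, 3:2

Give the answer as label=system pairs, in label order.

A=2:1, B=root-2, C=3:2, D=root-5

Ratios: A ≈ 2.005; B ≈ 1.426; C ≈ 1.494; D ≈ 2.221.
Targets: root-2 ≈ 1.414; root-5 ≈ 2.236; 2:1 ≈ 2.000; 3:2 ≈ 1.500.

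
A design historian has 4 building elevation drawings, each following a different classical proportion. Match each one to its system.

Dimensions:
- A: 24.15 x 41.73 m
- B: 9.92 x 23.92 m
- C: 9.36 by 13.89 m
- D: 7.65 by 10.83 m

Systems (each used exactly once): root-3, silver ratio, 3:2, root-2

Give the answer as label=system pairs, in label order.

Ratios: A ≈ 1.728; B ≈ 2.411; C ≈ 1.484; D ≈ 1.416.
Targets: root-3 ≈ 1.732; silver ratio ≈ 2.414; 3:2 ≈ 1.500; root-2 ≈ 1.414.

A=root-3, B=silver ratio, C=3:2, D=root-2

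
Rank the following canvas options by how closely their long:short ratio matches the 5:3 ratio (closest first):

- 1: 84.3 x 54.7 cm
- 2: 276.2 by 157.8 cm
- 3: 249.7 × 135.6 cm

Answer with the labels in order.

Ratios: 1 = 84.3 / 54.7 ≈ 1.541; 2 = 276.2 / 157.8 ≈ 1.750; 3 = 249.7 / 135.6 ≈ 1.841.
|Δ from 1.667|: 1 0.126; 2 0.083; 3 0.174.

2, 1, 3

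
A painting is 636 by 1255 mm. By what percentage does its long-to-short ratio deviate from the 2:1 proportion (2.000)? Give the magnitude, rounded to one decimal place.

Ratio = 1255 / 636 ≈ 1.9733.
Ideal 2:1 = 2.0000. |1.9733 − 2.0000| / 2.0000 ≈ 1.33% → 1.3%.

1.3%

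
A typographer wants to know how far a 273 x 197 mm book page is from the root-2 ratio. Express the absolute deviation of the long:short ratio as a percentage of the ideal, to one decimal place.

2.0%

Ratio = 273 / 197 ≈ 1.3858.
Ideal root-2 ≈ 1.4142. |1.3858 − 1.4142| / 1.4142 ≈ 2.01% → 2.0%.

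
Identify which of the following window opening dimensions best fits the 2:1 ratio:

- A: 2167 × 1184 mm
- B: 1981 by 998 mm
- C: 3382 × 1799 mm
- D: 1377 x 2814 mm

B

Ratios (long/short): A ≈ 1.830; B ≈ 1.985; C ≈ 1.880; D ≈ 2.044.
2:1 ≈ 2.000; option B is nearest (Δ 0.015).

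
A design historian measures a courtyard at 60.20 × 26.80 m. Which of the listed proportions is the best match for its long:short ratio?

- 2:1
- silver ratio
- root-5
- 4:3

60.20/26.80 ≈ 2.246. Nearest candidates are root-5 (2.236, off by 0.010) and silver ratio (2.414, off by 0.168).

root-5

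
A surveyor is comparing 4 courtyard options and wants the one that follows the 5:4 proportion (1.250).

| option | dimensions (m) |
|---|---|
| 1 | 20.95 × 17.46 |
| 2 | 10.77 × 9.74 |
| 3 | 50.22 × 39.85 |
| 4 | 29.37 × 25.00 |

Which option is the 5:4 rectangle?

3

Target 5:4 ≈ 1.250.
1: 1.200 (Δ0.050)  2: 1.106 (Δ0.144)  3: 1.260 (Δ0.010)  4: 1.175 (Δ0.075)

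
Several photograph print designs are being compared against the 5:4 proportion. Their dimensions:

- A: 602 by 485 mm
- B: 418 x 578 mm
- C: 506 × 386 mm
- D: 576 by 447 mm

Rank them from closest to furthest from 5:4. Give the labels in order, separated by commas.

A, D, C, B

A: 602/485 ≈ 1.241 → |1.241 − 1.250| = 0.009
B: 578/418 ≈ 1.383 → |1.383 − 1.250| = 0.133
C: 506/386 ≈ 1.311 → |1.311 − 1.250| = 0.061
D: 576/447 ≈ 1.289 → |1.289 − 1.250| = 0.039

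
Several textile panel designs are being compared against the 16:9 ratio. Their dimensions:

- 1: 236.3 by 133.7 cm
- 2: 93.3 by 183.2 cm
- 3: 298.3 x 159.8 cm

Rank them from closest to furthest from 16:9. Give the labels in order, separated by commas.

1, 3, 2

Ratios: 1 = 236.3 / 133.7 ≈ 1.767; 2 = 183.2 / 93.3 ≈ 1.964; 3 = 298.3 / 159.8 ≈ 1.867.
|Δ from 1.778|: 1 0.011; 2 0.186; 3 0.089.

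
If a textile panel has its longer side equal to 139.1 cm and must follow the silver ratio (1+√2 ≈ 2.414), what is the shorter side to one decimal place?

57.6 cm

silver ratio ≈ 2.41421.
Shorter side = 139.1 ÷ 2.41421 ≈ 57.617 → 57.6 cm.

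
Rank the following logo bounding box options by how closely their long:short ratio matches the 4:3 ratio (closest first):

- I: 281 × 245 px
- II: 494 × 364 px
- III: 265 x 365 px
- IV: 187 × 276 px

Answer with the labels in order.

II, III, IV, I

Ratios: I = 281 / 245 ≈ 1.147; II = 494 / 364 ≈ 1.357; III = 365 / 265 ≈ 1.377; IV = 276 / 187 ≈ 1.476.
|Δ from 1.333|: I 0.186; II 0.024; III 0.044; IV 0.143.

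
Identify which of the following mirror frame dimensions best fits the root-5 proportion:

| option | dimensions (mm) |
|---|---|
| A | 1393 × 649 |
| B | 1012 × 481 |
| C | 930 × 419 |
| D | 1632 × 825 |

C

Target root-5 ≈ 2.236.
A: 2.146 (Δ0.090)  B: 2.104 (Δ0.132)  C: 2.220 (Δ0.016)  D: 1.978 (Δ0.258)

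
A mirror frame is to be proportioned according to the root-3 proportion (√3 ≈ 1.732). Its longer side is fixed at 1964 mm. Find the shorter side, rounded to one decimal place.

root-3 ≈ 1.73205.
Shorter side = 1964 ÷ 1.73205 ≈ 1133.916 → 1133.9 mm.

1133.9 mm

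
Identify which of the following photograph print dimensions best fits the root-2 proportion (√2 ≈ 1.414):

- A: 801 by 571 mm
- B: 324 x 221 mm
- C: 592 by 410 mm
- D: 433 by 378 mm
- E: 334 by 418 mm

A

Target root-2 ≈ 1.414.
A: 1.403 (Δ0.011)  B: 1.466 (Δ0.052)  C: 1.444 (Δ0.030)  D: 1.146 (Δ0.268)  E: 1.251 (Δ0.163)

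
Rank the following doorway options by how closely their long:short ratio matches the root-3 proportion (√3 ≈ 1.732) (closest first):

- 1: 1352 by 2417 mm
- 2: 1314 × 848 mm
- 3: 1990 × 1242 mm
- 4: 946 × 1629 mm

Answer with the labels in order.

1: 2417/1352 ≈ 1.788 → |1.788 − 1.732| = 0.056
2: 1314/848 ≈ 1.550 → |1.550 − 1.732| = 0.182
3: 1990/1242 ≈ 1.602 → |1.602 − 1.732| = 0.130
4: 1629/946 ≈ 1.722 → |1.722 − 1.732| = 0.010

4, 1, 3, 2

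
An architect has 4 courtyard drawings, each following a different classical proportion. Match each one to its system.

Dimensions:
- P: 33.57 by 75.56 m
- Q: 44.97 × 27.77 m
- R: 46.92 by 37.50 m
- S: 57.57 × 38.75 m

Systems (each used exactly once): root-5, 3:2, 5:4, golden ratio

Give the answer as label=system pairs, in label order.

P = 75.56/33.57 ≈ 2.251 → root-5 (2.236)
Q = 44.97/27.77 ≈ 1.619 → golden ratio (1.618)
R = 46.92/37.50 ≈ 1.251 → 5:4 (1.250)
S = 57.57/38.75 ≈ 1.486 → 3:2 (1.500)

P=root-5, Q=golden ratio, R=5:4, S=3:2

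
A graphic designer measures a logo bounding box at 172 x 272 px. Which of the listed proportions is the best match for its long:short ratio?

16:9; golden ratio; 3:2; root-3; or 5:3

golden ratio

Ratio = 272 / 172 ≈ 1.581.
Distances: 16:9 1.778 (Δ 0.197); golden ratio 1.618 (Δ 0.037); 3:2 1.500 (Δ 0.081); root-3 1.732 (Δ 0.151); 5:3 1.667 (Δ 0.086).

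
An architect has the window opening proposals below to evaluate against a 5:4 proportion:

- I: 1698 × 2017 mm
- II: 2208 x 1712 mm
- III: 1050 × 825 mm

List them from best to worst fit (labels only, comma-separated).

III, II, I

I: 2017/1698 ≈ 1.188 → |1.188 − 1.250| = 0.062
II: 2208/1712 ≈ 1.290 → |1.290 − 1.250| = 0.040
III: 1050/825 ≈ 1.273 → |1.273 − 1.250| = 0.023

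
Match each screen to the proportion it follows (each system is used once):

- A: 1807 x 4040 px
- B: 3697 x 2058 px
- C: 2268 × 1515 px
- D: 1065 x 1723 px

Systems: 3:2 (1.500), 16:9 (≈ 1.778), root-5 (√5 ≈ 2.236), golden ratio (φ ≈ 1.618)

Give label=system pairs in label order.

A=root-5, B=16:9, C=3:2, D=golden ratio

Ratios: A ≈ 2.236; B ≈ 1.796; C ≈ 1.497; D ≈ 1.618.
Targets: 3:2 ≈ 1.500; 16:9 ≈ 1.778; root-5 ≈ 2.236; golden ratio ≈ 1.618.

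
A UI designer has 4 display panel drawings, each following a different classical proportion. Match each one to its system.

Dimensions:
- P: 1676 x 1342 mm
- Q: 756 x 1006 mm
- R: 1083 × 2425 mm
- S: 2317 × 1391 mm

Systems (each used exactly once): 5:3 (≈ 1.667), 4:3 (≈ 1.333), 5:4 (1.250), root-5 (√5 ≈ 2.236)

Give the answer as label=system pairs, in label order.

P=5:4, Q=4:3, R=root-5, S=5:3

Ratios: P ≈ 1.249; Q ≈ 1.331; R ≈ 2.239; S ≈ 1.666.
Targets: 5:3 ≈ 1.667; 4:3 ≈ 1.333; 5:4 ≈ 1.250; root-5 ≈ 2.236.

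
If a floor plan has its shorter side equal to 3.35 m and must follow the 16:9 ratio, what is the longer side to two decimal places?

5.96 m

16:9 ≈ 1.77778.
Longer side = 3.35 × 1.77778 ≈ 5.9556 → 5.96 m.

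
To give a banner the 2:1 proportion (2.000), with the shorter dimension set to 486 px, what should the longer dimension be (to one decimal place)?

2:1 = 2.00000.
Longer side = 486 × 2.00000 ≈ 972.000 → 972.0 px.

972.0 px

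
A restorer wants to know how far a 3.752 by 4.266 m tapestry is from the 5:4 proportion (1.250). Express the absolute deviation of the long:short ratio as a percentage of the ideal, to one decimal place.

Ratio = 4.266 / 3.752 ≈ 1.1370.
Ideal 5:4 = 1.2500. |1.1370 − 1.2500| / 1.2500 ≈ 9.04% → 9.0%.

9.0%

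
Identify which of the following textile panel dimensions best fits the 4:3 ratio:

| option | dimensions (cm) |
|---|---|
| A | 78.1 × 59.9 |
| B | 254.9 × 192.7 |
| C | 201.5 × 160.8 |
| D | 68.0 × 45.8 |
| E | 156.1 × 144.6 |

B

Ratios (long/short): A ≈ 1.304; B ≈ 1.323; C ≈ 1.253; D ≈ 1.485; E ≈ 1.080.
4:3 ≈ 1.333; option B is nearest (Δ 0.010).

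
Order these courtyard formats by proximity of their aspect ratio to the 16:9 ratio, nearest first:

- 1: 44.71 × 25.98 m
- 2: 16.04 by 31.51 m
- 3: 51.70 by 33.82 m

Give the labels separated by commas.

1: 44.71/25.98 ≈ 1.721 → |1.721 − 1.778| = 0.057
2: 31.51/16.04 ≈ 1.964 → |1.964 − 1.778| = 0.186
3: 51.70/33.82 ≈ 1.529 → |1.529 − 1.778| = 0.249

1, 2, 3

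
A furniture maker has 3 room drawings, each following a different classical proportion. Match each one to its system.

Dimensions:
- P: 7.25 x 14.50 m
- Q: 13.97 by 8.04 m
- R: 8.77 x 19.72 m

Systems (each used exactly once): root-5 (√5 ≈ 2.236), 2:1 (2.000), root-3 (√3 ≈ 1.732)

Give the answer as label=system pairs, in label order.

P = 14.50/7.25 ≈ 2.000 → 2:1 (2.000)
Q = 13.97/8.04 ≈ 1.738 → root-3 (1.732)
R = 19.72/8.77 ≈ 2.249 → root-5 (2.236)

P=2:1, Q=root-3, R=root-5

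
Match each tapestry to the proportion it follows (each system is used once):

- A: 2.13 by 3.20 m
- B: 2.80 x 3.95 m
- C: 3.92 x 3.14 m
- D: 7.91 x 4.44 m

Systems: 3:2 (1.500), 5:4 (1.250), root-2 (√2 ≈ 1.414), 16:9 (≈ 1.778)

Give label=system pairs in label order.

A=3:2, B=root-2, C=5:4, D=16:9

A = 3.20/2.13 ≈ 1.502 → 3:2 (1.500)
B = 3.95/2.80 ≈ 1.411 → root-2 (1.414)
C = 3.92/3.14 ≈ 1.248 → 5:4 (1.250)
D = 7.91/4.44 ≈ 1.782 → 16:9 (1.778)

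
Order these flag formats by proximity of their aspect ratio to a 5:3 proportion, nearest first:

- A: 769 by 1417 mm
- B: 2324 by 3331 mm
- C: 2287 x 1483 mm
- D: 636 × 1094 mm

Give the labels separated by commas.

D, C, A, B

A: 1417/769 ≈ 1.843 → |1.843 − 1.667| = 0.176
B: 3331/2324 ≈ 1.433 → |1.433 − 1.667| = 0.234
C: 2287/1483 ≈ 1.542 → |1.542 − 1.667| = 0.125
D: 1094/636 ≈ 1.720 → |1.720 − 1.667| = 0.053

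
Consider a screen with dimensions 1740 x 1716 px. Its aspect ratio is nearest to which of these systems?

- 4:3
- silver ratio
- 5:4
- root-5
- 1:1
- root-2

1:1

Ratio = 1740 / 1716 ≈ 1.014.
Distances: 4:3 1.333 (Δ 0.319); silver ratio 2.414 (Δ 1.400); 5:4 1.250 (Δ 0.236); root-5 2.236 (Δ 1.222); 1:1 1.000 (Δ 0.014); root-2 1.414 (Δ 0.400).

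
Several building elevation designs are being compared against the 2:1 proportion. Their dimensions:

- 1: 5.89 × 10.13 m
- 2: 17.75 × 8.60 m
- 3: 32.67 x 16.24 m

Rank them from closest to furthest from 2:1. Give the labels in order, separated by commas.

1: 10.13/5.89 ≈ 1.720 → |1.720 − 2.000| = 0.280
2: 17.75/8.60 ≈ 2.064 → |2.064 − 2.000| = 0.064
3: 32.67/16.24 ≈ 2.012 → |2.012 − 2.000| = 0.012

3, 2, 1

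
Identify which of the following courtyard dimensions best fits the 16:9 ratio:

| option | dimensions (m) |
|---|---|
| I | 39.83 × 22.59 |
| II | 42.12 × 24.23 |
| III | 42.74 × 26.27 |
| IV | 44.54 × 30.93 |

I

Ratios (long/short): I ≈ 1.763; II ≈ 1.738; III ≈ 1.627; IV ≈ 1.440.
16:9 ≈ 1.778; option I is nearest (Δ 0.015).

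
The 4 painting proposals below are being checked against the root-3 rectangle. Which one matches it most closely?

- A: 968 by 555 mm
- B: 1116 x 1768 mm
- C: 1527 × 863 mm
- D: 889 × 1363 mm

Ratios (long/short): A ≈ 1.744; B ≈ 1.584; C ≈ 1.769; D ≈ 1.533.
root-3 ≈ 1.732; option A is nearest (Δ 0.012).

A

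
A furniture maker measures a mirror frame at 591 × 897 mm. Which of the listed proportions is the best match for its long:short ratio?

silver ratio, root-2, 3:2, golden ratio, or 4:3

3:2

Ratio = 897 / 591 ≈ 1.518.
Distances: silver ratio 2.414 (Δ 0.896); root-2 1.414 (Δ 0.104); 3:2 1.500 (Δ 0.018); golden ratio 1.618 (Δ 0.100); 4:3 1.333 (Δ 0.185).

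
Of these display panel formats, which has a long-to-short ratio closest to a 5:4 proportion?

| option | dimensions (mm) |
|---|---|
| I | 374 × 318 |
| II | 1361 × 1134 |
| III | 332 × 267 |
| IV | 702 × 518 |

Ratios (long/short): I ≈ 1.176; II ≈ 1.200; III ≈ 1.243; IV ≈ 1.355.
5:4 ≈ 1.250; option III is nearest (Δ 0.007).

III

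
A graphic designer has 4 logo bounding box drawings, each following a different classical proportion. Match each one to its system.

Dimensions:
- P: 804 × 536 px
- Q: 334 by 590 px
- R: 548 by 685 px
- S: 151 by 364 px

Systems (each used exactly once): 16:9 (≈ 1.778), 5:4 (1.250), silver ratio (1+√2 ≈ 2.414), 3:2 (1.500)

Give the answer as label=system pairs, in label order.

Ratios: P ≈ 1.500; Q ≈ 1.766; R ≈ 1.250; S ≈ 2.411.
Targets: 16:9 ≈ 1.778; 5:4 ≈ 1.250; silver ratio ≈ 2.414; 3:2 ≈ 1.500.

P=3:2, Q=16:9, R=5:4, S=silver ratio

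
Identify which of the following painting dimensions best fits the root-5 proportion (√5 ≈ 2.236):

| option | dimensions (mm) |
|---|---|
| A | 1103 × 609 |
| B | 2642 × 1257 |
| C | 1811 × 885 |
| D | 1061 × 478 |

D

Target root-5 ≈ 2.236.
A: 1.811 (Δ0.425)  B: 2.102 (Δ0.134)  C: 2.046 (Δ0.190)  D: 2.220 (Δ0.016)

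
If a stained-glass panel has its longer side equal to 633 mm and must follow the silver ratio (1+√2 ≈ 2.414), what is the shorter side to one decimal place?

silver ratio ≈ 2.41421.
Shorter side = 633 ÷ 2.41421 ≈ 262.198 → 262.2 mm.

262.2 mm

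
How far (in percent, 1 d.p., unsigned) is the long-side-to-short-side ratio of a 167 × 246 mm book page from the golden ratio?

9.0%

Ratio = 246 / 167 ≈ 1.4731.
Ideal golden ratio ≈ 1.6180. |1.4731 − 1.6180| / 1.6180 ≈ 8.96% → 9.0%.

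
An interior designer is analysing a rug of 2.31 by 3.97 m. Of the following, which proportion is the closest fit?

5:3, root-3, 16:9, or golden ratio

root-3

3.97/2.31 ≈ 1.719. Nearest candidates are root-3 (1.732, off by 0.013) and 5:3 (1.667, off by 0.052).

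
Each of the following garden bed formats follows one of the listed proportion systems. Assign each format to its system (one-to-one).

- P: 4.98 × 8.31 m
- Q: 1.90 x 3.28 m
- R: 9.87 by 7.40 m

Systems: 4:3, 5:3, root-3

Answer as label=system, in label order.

Ratios: P ≈ 1.669; Q ≈ 1.726; R ≈ 1.334.
Targets: 4:3 ≈ 1.333; 5:3 ≈ 1.667; root-3 ≈ 1.732.

P=5:3, Q=root-3, R=4:3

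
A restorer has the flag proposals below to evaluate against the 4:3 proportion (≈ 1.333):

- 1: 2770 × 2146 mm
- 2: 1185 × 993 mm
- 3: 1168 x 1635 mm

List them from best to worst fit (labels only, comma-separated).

1, 3, 2

1: 2770/2146 ≈ 1.291 → |1.291 − 1.333| = 0.042
2: 1185/993 ≈ 1.193 → |1.193 − 1.333| = 0.140
3: 1635/1168 ≈ 1.400 → |1.400 − 1.333| = 0.067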